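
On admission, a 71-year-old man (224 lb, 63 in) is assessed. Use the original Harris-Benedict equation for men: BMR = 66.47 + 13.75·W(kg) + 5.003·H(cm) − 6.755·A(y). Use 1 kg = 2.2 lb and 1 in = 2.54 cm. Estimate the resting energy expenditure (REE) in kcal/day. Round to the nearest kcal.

Convert to metric: weight = 224 ÷ 2.2 = 101.8182 kg; height = 63 × 2.54 = 160.02 cm.
Harris-Benedict: BMR = 66.47 + 13.75(101.8182) + 5.003(160.02) − 6.755(71) = 1787.4451 kcal/day.

1787 kcal/day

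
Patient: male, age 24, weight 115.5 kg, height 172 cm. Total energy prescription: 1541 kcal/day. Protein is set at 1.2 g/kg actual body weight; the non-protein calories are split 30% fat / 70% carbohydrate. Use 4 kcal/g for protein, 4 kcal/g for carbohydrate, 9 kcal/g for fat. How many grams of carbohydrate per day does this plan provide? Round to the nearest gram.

173 g/day

Protein = 1.2 × 115.5 = 138.6 g → 138.6 × 4 = 554.4 kcal.
Non-protein calories = 1541 − 554.4 = 986.6 kcal.
Fat: 30% × 986.6 = 295.98 kcal; carbohydrate: 690.62 kcal.
Carbohydrate: 690.62 kcal ÷ 4 kcal/g = 172.655 g.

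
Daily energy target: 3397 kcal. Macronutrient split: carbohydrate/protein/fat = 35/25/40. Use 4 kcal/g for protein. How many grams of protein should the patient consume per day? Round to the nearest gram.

212 g/day

Protein energy = 25% × 3397 = 849.25 kcal.
At 4 kcal/g: 849.25 ÷ 4 = 212.3125 g.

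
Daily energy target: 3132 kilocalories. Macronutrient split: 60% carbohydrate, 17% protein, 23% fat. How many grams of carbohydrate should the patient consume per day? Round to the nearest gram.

470 g/day

Carbohydrate energy = 60% × 3132 = 1879.2 kcal.
At 4 kcal/g: 1879.2 ÷ 4 = 469.8 g.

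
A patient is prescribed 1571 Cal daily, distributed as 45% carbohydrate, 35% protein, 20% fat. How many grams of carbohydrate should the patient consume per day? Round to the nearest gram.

177 g/day

Carbohydrate energy = 45% × 1571 = 706.95 kcal.
At 4 kcal/g: 706.95 ÷ 4 = 176.7375 g.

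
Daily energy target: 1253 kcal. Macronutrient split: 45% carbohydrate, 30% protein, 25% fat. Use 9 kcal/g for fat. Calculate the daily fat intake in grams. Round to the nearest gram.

35 g/day

Fat energy = 25% × 1253 = 313.25 kcal.
At 9 kcal/g: 313.25 ÷ 9 = 34.8056 g.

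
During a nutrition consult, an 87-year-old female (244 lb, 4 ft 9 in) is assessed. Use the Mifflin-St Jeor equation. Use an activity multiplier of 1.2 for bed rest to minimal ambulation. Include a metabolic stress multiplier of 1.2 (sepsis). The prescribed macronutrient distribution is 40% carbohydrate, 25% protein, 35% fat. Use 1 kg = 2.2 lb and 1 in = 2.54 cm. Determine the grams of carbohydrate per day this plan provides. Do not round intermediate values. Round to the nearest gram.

Convert to metric: weight = 244 ÷ 2.2 = 110.9091 kg; height = (4×12 + 9) × 2.54 = 57 × 2.54 = 144.78 cm.
Mifflin-St Jeor (female): BMR = 10(110.9091) + 6.25(144.78) − 5(87) − 161 = 1109.0909 + 904.875 − 435 − 161 = 1417.9659 kcal/day.
TEE = 1417.9659 × 1.2 = 1701.5591 kcal/day.
With stress factor 1.2: 1701.5591 × 1.2 = 2041.8709 kcal/day.
Carbohydrate energy = 40% × 2041.8709 = 816.7484 kcal.
Carbohydrate = 816.7484 ÷ 4 kcal/g = 204.1871 g.

204 g/day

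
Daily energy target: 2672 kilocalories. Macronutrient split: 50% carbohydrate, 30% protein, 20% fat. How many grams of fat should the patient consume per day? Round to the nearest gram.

Fat energy = 20% × 2672 = 534.4 kcal.
At 9 kcal/g: 534.4 ÷ 9 = 59.3778 g.

59 g/day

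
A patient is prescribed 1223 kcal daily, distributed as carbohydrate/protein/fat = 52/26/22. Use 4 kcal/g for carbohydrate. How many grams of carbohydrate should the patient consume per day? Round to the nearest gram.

Carbohydrate energy = 52% × 1223 = 635.96 kcal.
At 4 kcal/g: 635.96 ÷ 4 = 158.99 g.

159 g/day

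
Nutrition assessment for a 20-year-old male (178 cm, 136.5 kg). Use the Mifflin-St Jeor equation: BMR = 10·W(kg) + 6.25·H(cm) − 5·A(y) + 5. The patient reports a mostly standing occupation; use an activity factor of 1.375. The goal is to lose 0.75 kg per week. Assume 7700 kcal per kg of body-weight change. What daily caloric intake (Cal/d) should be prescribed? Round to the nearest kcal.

Mifflin-St Jeor (male): BMR = 10(136.5) + 6.25(178) − 5(20) + 5 = 1365 + 1112.5 − 100 + 5 = 2382.5 kcal/day.
TEE = 2382.5 × 1.375 = 3275.9375 kcal/day.
Required daily deficit = 0.75 × 7700 ÷ 7 = 825 kcal/day.
Target intake = 3275.9375 − 825 = 2450.9375 kcal/day.

2451 Cal/d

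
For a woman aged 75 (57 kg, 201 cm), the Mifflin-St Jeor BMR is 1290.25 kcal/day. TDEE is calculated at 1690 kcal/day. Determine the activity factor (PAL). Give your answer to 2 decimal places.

Activity factor = TEE ÷ BMR = 1690 ÷ 1290.25 = 1.31.

1.31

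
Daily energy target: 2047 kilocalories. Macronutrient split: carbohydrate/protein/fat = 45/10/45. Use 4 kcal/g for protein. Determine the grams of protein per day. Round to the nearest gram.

51 g/day

Protein energy = 10% × 2047 = 204.7 kcal.
At 4 kcal/g: 204.7 ÷ 4 = 51.175 g.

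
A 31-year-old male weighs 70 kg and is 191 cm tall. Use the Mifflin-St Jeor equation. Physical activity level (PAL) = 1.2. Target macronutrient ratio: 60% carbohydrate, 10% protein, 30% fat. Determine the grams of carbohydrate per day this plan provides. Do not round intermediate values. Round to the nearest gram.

Mifflin-St Jeor (male): BMR = 10(70) + 6.25(191) − 5(31) + 5 = 700 + 1193.75 − 155 + 5 = 1743.75 kcal/day.
TEE = 1743.75 × 1.2 = 2092.5 kcal/day.
Carbohydrate energy = 60% × 2092.5 = 1255.5 kcal.
Carbohydrate = 1255.5 ÷ 4 kcal/g = 313.875 g.

314 g/day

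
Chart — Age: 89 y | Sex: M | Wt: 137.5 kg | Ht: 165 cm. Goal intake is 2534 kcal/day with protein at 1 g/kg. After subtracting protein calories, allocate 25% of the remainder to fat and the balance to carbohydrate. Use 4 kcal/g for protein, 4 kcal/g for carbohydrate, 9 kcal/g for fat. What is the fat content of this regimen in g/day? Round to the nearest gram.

Protein = 1 × 137.5 = 137.5 g → 137.5 × 4 = 550 kcal.
Non-protein calories = 2534 − 550 = 1984 kcal.
Fat: 25% × 1984 = 496 kcal; carbohydrate: 1488 kcal.
Fat: 496 kcal ÷ 9 kcal/g = 55.1111 g.

55 g/day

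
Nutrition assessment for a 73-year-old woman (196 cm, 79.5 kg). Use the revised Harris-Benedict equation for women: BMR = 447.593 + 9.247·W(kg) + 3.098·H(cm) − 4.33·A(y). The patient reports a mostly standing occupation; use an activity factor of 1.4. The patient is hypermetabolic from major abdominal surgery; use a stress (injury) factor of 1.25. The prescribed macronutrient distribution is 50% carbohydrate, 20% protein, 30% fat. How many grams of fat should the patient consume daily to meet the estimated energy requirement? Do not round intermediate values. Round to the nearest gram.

86 g/day

Harris-Benedict: BMR = 447.593 + 9.247(79.5) + 3.098(196) − 4.33(73) = 1473.8475 kcal/day.
TEE = 1473.8475 × 1.4 = 2063.3865 kcal/day.
With stress factor 1.25: 2063.3865 × 1.25 = 2579.2331 kcal/day.
Fat energy = 30% × 2579.2331 = 773.7699 kcal.
Fat = 773.7699 ÷ 9 kcal/g = 85.9744 g.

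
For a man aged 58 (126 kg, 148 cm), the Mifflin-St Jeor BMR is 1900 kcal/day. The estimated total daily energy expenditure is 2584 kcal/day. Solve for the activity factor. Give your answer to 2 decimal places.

Activity factor = TEE ÷ BMR = 2584 ÷ 1900 = 1.36.

1.36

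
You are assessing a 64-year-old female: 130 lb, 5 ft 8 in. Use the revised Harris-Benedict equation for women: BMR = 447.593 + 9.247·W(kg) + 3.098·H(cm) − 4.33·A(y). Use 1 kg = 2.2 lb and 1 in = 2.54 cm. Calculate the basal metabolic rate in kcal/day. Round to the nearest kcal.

Convert to metric: weight = 130 ÷ 2.2 = 59.0909 kg; height = (5×12 + 8) × 2.54 = 68 × 2.54 = 172.72 cm.
Harris-Benedict: BMR = 447.593 + 9.247(59.0909) + 3.098(172.72) − 4.33(64) = 1251.9732 kcal/day.

1252 kcal/day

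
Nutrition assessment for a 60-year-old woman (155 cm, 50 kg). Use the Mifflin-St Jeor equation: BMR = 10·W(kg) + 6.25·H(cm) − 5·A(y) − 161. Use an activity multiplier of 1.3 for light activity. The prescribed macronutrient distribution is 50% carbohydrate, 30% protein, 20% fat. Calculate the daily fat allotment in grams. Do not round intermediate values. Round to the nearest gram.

29 g/day

Mifflin-St Jeor (female): BMR = 10(50) + 6.25(155) − 5(60) − 161 = 500 + 968.75 − 300 − 161 = 1007.75 kcal/day.
TEE = 1007.75 × 1.3 = 1310.075 kcal/day.
Fat energy = 20% × 1310.075 = 262.015 kcal.
Fat = 262.015 ÷ 9 kcal/g = 29.1128 g.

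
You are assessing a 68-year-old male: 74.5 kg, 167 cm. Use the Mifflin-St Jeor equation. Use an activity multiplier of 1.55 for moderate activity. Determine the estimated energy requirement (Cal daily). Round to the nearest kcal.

Mifflin-St Jeor (male): BMR = 10(74.5) + 6.25(167) − 5(68) + 5 = 745 + 1043.75 − 340 + 5 = 1453.75 kcal/day.
TEE = BMR × activity factor = 1453.75 × 1.55 = 2253.3125 kcal/day.

2253 Cal daily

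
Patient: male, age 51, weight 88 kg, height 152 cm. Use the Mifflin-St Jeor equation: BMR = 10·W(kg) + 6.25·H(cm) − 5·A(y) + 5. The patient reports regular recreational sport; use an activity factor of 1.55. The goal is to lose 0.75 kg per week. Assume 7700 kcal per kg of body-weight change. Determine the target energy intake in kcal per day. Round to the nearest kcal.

Mifflin-St Jeor (male): BMR = 10(88) + 6.25(152) − 5(51) + 5 = 880 + 950 − 255 + 5 = 1580 kcal/day.
TEE = 1580 × 1.55 = 2449 kcal/day.
Required daily deficit = 0.75 × 7700 ÷ 7 = 825 kcal/day.
Target intake = 2449 − 825 = 1624 kcal/day.

1624 kcal per day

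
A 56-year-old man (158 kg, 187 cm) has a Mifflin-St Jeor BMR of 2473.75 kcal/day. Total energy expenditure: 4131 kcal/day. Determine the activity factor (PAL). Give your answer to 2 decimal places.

Activity factor = TEE ÷ BMR = 4131 ÷ 2473.75 = 1.67.

1.67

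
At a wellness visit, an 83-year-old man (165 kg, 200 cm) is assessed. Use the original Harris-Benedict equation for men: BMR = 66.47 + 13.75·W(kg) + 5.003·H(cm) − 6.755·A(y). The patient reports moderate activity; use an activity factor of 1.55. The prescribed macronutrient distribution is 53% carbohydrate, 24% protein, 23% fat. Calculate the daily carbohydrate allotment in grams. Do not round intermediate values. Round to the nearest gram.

570 g/day

Harris-Benedict: BMR = 66.47 + 13.75(165) + 5.003(200) − 6.755(83) = 2775.155 kcal/day.
TEE = 2775.155 × 1.55 = 4301.4903 kcal/day.
Carbohydrate energy = 53% × 4301.4903 = 2279.7898 kcal.
Carbohydrate = 2279.7898 ÷ 4 kcal/g = 569.9475 g.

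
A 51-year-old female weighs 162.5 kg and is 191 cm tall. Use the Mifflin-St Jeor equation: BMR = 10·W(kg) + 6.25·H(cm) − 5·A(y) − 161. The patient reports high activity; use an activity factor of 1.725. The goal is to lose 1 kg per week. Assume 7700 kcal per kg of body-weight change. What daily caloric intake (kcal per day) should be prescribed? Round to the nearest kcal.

Mifflin-St Jeor (female): BMR = 10(162.5) + 6.25(191) − 5(51) − 161 = 1625 + 1193.75 − 255 − 161 = 2402.75 kcal/day.
TEE = 2402.75 × 1.725 = 4144.7438 kcal/day.
Required daily deficit = 1 × 7700 ÷ 7 = 1100 kcal/day.
Target intake = 4144.7438 − 1100 = 3044.7438 kcal/day.

3045 kcal per day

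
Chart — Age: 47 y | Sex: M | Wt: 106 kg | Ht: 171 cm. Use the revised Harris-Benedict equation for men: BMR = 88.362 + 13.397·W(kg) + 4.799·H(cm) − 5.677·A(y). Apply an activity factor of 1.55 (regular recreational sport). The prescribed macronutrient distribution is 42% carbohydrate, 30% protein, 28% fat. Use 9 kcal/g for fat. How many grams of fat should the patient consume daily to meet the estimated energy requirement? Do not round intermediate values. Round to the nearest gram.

Harris-Benedict: BMR = 88.362 + 13.397(106) + 4.799(171) − 5.677(47) = 2062.254 kcal/day.
TEE = 2062.254 × 1.55 = 3196.4937 kcal/day.
Fat energy = 28% × 3196.4937 = 895.0182 kcal.
Fat = 895.0182 ÷ 9 kcal/g = 99.4465 g.

99 g/day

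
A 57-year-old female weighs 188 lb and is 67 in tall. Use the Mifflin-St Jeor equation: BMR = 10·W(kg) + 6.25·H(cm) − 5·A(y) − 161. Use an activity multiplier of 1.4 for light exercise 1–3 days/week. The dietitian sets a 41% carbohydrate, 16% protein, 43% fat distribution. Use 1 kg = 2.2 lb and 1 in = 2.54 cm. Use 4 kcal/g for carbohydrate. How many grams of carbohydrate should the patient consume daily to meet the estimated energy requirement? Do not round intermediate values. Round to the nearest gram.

211 g/day

Convert to metric: weight = 188 ÷ 2.2 = 85.4545 kg; height = 67 × 2.54 = 170.18 cm.
Mifflin-St Jeor (female): BMR = 10(85.4545) + 6.25(170.18) − 5(57) − 161 = 854.5455 + 1063.625 − 285 − 161 = 1472.1705 kcal/day.
TEE = 1472.1705 × 1.4 = 2061.0386 kcal/day.
Carbohydrate energy = 41% × 2061.0386 = 845.0258 kcal.
Carbohydrate = 845.0258 ÷ 4 kcal/g = 211.2565 g.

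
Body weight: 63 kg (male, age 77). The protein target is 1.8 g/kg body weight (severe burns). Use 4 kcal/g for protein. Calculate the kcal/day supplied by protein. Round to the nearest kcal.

Protein = 1.8 g/kg × 63 kg = 113.4 g/day.
Protein energy = 113.4 g × 4 kcal/g = 453.6 kcal/day.

454 kcal/day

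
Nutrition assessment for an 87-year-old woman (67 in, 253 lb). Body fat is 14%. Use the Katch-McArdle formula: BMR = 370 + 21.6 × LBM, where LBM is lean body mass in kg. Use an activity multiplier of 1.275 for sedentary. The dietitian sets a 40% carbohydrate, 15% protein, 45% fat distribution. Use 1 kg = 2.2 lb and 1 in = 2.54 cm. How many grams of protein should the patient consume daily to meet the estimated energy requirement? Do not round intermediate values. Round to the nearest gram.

120 g/day

Convert to metric: weight = 253 ÷ 2.2 = 115 kg; height = 67 × 2.54 = 170.18 cm.
LBM = 115 × (1 − 0.14) = 98.9 kg. Katch-McArdle: BMR = 370 + 21.6 × 98.9 = 2506.24 kcal/day.
TEE = 2506.24 × 1.275 = 3195.456 kcal/day.
Protein energy = 15% × 3195.456 = 479.3184 kcal.
Protein = 479.3184 ÷ 4 kcal/g = 119.8296 g.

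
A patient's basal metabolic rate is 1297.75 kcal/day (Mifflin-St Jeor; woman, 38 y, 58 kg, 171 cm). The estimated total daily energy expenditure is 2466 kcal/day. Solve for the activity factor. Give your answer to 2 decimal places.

1.90

Activity factor = TEE ÷ BMR = 2466 ÷ 1297.75 = 1.9.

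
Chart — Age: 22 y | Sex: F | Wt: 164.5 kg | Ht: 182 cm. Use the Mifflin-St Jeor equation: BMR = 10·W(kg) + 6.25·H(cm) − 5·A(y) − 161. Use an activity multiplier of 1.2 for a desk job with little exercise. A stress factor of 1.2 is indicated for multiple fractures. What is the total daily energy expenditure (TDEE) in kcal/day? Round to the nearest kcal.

3617 kcal/day

Mifflin-St Jeor (female): BMR = 10(164.5) + 6.25(182) − 5(22) − 161 = 1645 + 1137.5 − 110 − 161 = 2511.5 kcal/day.
TEE = BMR × activity factor = 2511.5 × 1.2 = 3013.8 kcal/day.
Apply stress factor: 3013.8 × 1.2 = 3616.56 kcal/day.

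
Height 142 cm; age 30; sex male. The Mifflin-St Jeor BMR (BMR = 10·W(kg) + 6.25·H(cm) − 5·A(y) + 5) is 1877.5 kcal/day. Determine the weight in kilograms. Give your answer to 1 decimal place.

1877.5 = 10·W + 6.25(142) − 5(30) + 5
10·W = 1877.5 − 742.5 = 1135, so W = 113.5 kg.

113.5 kg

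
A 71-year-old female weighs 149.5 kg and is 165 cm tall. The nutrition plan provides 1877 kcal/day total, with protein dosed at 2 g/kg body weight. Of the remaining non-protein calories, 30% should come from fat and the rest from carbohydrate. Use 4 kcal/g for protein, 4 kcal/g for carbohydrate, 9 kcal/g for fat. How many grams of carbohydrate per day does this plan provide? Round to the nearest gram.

119 g/day

Protein = 2 × 149.5 = 299 g → 299 × 4 = 1196 kcal.
Non-protein calories = 1877 − 1196 = 681 kcal.
Fat: 30% × 681 = 204.3 kcal; carbohydrate: 476.7 kcal.
Carbohydrate: 476.7 kcal ÷ 4 kcal/g = 119.175 g.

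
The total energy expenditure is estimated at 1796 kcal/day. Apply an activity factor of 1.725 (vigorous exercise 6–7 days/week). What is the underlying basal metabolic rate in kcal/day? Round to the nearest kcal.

1041 kcal/day

BMR = TEE ÷ activity factor = 1796 ÷ 1.725 = 1041.1594 kcal/day.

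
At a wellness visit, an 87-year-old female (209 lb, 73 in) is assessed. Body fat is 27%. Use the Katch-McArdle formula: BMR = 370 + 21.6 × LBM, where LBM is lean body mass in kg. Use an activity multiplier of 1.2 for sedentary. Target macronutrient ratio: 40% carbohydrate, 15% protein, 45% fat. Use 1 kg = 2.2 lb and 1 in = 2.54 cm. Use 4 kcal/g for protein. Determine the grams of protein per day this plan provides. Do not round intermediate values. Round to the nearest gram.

84 g/day

Convert to metric: weight = 209 ÷ 2.2 = 95 kg; height = 73 × 2.54 = 185.42 cm.
LBM = 95 × (1 − 0.27) = 69.35 kg. Katch-McArdle: BMR = 370 + 21.6 × 69.35 = 1867.96 kcal/day.
TEE = 1867.96 × 1.2 = 2241.552 kcal/day.
Protein energy = 15% × 2241.552 = 336.2328 kcal.
Protein = 336.2328 ÷ 4 kcal/g = 84.0582 g.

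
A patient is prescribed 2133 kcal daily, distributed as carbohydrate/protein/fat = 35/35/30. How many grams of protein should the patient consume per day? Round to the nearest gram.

187 g/day

Protein energy = 35% × 2133 = 746.55 kcal.
At 4 kcal/g: 746.55 ÷ 4 = 186.6375 g.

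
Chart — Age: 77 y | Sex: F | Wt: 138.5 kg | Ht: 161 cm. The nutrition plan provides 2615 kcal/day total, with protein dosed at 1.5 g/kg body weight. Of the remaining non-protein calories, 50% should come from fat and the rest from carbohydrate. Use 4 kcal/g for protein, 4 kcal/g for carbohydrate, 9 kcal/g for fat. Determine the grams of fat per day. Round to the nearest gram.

Protein = 1.5 × 138.5 = 207.75 g → 207.75 × 4 = 831 kcal.
Non-protein calories = 2615 − 831 = 1784 kcal.
Fat: 50% × 1784 = 892 kcal; carbohydrate: 892 kcal.
Fat: 892 kcal ÷ 9 kcal/g = 99.1111 g.

99 g/day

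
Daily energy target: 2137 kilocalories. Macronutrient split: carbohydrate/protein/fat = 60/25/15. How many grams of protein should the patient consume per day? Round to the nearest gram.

134 g/day

Protein energy = 25% × 2137 = 534.25 kcal.
At 4 kcal/g: 534.25 ÷ 4 = 133.5625 g.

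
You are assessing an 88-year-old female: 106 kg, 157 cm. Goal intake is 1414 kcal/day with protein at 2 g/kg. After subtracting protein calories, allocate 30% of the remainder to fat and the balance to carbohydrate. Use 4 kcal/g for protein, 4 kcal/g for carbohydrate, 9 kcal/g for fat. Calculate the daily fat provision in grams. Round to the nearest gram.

19 g/day

Protein = 2 × 106 = 212 g → 212 × 4 = 848 kcal.
Non-protein calories = 1414 − 848 = 566 kcal.
Fat: 30% × 566 = 169.8 kcal; carbohydrate: 396.2 kcal.
Fat: 169.8 kcal ÷ 9 kcal/g = 18.8667 g.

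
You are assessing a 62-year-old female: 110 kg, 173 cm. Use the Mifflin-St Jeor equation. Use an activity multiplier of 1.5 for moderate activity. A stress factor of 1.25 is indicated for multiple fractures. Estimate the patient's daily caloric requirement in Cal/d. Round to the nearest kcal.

3207 Cal/d

Mifflin-St Jeor (female): BMR = 10(110) + 6.25(173) − 5(62) − 161 = 1100 + 1081.25 − 310 − 161 = 1710.25 kcal/day.
TEE = BMR × activity factor = 1710.25 × 1.5 = 2565.375 kcal/day.
Apply stress factor: 2565.375 × 1.25 = 3206.7188 kcal/day.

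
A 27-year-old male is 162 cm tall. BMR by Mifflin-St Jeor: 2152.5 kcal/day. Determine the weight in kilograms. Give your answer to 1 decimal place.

2152.5 = 10·W + 6.25(162) − 5(27) + 5
10·W = 2152.5 − 882.5 = 1270, so W = 127 kg.

127.0 kg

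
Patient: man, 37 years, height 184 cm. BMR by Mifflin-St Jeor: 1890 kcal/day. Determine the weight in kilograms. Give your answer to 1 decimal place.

1890 = 10·W + 6.25(184) − 5(37) + 5
10·W = 1890 − 970 = 920, so W = 92 kg.

92.0 kg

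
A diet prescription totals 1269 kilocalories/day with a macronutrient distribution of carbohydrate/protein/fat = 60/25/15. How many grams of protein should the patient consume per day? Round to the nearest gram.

Protein energy = 25% × 1269 = 317.25 kcal.
At 4 kcal/g: 317.25 ÷ 4 = 79.3125 g.

79 g/day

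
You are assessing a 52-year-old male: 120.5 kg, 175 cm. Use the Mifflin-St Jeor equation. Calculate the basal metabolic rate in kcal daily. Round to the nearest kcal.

2044 kcal daily

Mifflin-St Jeor (male): BMR = 10(120.5) + 6.25(175) − 5(52) + 5 = 1205 + 1093.75 − 260 + 5 = 2043.75 kcal/day.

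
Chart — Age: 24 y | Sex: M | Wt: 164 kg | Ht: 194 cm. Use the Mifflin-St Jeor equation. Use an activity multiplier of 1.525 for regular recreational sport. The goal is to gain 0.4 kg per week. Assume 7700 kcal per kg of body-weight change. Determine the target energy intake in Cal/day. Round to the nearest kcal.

4615 Cal/day

Mifflin-St Jeor (male): BMR = 10(164) + 6.25(194) − 5(24) + 5 = 1640 + 1212.5 − 120 + 5 = 2737.5 kcal/day.
TEE = 2737.5 × 1.525 = 4174.6875 kcal/day.
Required daily surplus = 0.4 × 7700 ÷ 7 = 440 kcal/day.
Target intake = 4174.6875 + 440 = 4614.6875 kcal/day.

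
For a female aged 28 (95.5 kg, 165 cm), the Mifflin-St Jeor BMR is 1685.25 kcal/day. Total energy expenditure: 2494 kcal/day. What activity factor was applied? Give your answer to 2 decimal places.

Activity factor = TEE ÷ BMR = 2494 ÷ 1685.25 = 1.48.

1.48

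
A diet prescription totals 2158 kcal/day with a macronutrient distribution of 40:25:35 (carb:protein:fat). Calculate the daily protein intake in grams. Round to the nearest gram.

Protein energy = 25% × 2158 = 539.5 kcal.
At 4 kcal/g: 539.5 ÷ 4 = 134.875 g.

135 g/day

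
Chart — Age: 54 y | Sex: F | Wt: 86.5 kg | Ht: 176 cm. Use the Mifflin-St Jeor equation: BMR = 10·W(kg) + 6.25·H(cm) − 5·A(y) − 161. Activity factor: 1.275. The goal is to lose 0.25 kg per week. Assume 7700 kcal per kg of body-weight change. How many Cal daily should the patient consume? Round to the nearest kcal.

1681 Cal daily

Mifflin-St Jeor (female): BMR = 10(86.5) + 6.25(176) − 5(54) − 161 = 865 + 1100 − 270 − 161 = 1534 kcal/day.
TEE = 1534 × 1.275 = 1955.85 kcal/day.
Required daily deficit = 0.25 × 7700 ÷ 7 = 275 kcal/day.
Target intake = 1955.85 − 275 = 1680.85 kcal/day.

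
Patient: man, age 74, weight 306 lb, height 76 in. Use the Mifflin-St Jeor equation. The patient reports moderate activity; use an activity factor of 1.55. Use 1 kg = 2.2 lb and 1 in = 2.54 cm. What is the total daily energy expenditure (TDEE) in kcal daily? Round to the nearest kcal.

Convert to metric: weight = 306 ÷ 2.2 = 139.0909 kg; height = 76 × 2.54 = 193.04 cm.
Mifflin-St Jeor (male): BMR = 10(139.0909) + 6.25(193.04) − 5(74) + 5 = 1390.9091 + 1206.5 − 370 + 5 = 2232.4091 kcal/day.
TEE = BMR × activity factor = 2232.4091 × 1.55 = 3460.2341 kcal/day.

3460 kcal daily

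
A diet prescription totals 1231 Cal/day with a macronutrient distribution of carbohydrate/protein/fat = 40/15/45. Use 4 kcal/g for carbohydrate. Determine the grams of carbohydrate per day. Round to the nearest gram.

123 g/day

Carbohydrate energy = 40% × 1231 = 492.4 kcal.
At 4 kcal/g: 492.4 ÷ 4 = 123.1 g.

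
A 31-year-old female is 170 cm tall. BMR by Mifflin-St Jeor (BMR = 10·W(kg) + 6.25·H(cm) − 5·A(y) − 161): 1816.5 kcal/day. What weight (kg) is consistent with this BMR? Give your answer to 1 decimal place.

1816.5 = 10·W + 6.25(170) − 5(31) − 161
10·W = 1816.5 − 746.5 = 1070, so W = 107 kg.

107.0 kg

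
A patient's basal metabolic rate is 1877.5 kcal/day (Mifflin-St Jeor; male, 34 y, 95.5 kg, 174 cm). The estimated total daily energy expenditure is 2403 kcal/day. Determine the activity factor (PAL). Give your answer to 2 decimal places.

1.28

Activity factor = TEE ÷ BMR = 2403 ÷ 1877.5 = 1.28.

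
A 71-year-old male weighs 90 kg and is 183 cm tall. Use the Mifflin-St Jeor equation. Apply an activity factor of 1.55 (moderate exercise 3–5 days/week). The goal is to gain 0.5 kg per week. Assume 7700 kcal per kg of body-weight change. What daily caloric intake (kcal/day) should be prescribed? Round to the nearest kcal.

Mifflin-St Jeor (male): BMR = 10(90) + 6.25(183) − 5(71) + 5 = 900 + 1143.75 − 355 + 5 = 1693.75 kcal/day.
TEE = 1693.75 × 1.55 = 2625.3125 kcal/day.
Required daily surplus = 0.5 × 7700 ÷ 7 = 550 kcal/day.
Target intake = 2625.3125 + 550 = 3175.3125 kcal/day.

3175 kcal/day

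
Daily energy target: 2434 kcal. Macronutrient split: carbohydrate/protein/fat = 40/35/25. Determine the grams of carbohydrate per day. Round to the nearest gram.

243 g/day

Carbohydrate energy = 40% × 2434 = 973.6 kcal.
At 4 kcal/g: 973.6 ÷ 4 = 243.4 g.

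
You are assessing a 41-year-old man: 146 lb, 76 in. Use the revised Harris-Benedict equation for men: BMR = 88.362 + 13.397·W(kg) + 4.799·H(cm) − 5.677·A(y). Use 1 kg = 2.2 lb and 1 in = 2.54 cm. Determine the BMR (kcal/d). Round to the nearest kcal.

1671 kcal/d

Convert to metric: weight = 146 ÷ 2.2 = 66.3636 kg; height = 76 × 2.54 = 193.04 cm.
Harris-Benedict: BMR = 88.362 + 13.397(66.3636) + 4.799(193.04) − 5.677(41) = 1671.0776 kcal/day.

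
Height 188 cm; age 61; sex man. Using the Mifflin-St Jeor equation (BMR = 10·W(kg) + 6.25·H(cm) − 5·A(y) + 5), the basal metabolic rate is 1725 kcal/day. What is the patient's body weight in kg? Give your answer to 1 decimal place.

1725 = 10·W + 6.25(188) − 5(61) + 5
10·W = 1725 − 875 = 850, so W = 85 kg.

85.0 kg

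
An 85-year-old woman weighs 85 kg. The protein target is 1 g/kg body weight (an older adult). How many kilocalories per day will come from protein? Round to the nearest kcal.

340 kcal/day

Protein = 1 g/kg × 85 kg = 85 g/day.
Protein energy = 85 g × 4 kcal/g = 340 kcal/day.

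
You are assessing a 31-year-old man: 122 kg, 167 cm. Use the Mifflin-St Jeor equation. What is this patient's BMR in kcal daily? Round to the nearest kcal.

Mifflin-St Jeor (male): BMR = 10(122) + 6.25(167) − 5(31) + 5 = 1220 + 1043.75 − 155 + 5 = 2113.75 kcal/day.

2114 kcal daily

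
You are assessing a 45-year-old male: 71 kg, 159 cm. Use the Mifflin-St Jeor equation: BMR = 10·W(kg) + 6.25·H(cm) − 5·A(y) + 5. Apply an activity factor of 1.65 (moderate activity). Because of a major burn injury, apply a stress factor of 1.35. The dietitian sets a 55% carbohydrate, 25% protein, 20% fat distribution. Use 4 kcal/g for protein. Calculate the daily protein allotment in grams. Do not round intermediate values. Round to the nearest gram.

207 g/day

Mifflin-St Jeor (male): BMR = 10(71) + 6.25(159) − 5(45) + 5 = 710 + 993.75 − 225 + 5 = 1483.75 kcal/day.
TEE = 1483.75 × 1.65 = 2448.1875 kcal/day.
With stress factor 1.35: 2448.1875 × 1.35 = 3305.0531 kcal/day.
Protein energy = 25% × 3305.0531 = 826.2633 kcal.
Protein = 826.2633 ÷ 4 kcal/g = 206.5658 g.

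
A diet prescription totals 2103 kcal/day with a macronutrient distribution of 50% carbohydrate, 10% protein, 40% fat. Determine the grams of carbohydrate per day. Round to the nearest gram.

Carbohydrate energy = 50% × 2103 = 1051.5 kcal.
At 4 kcal/g: 1051.5 ÷ 4 = 262.875 g.

263 g/day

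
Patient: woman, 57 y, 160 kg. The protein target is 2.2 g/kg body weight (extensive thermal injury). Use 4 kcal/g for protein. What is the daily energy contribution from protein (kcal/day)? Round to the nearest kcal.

Protein = 2.2 g/kg × 160 kg = 352 g/day.
Protein energy = 352 g × 4 kcal/g = 1408 kcal/day.

1408 kcal/day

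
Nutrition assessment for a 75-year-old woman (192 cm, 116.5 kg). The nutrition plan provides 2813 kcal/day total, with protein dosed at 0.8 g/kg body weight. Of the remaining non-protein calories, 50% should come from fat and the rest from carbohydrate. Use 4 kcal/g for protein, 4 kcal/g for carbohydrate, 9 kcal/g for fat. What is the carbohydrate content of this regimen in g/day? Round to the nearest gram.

305 g/day

Protein = 0.8 × 116.5 = 93.2 g → 93.2 × 4 = 372.8 kcal.
Non-protein calories = 2813 − 372.8 = 2440.2 kcal.
Fat: 50% × 2440.2 = 1220.1 kcal; carbohydrate: 1220.1 kcal.
Carbohydrate: 1220.1 kcal ÷ 4 kcal/g = 305.025 g.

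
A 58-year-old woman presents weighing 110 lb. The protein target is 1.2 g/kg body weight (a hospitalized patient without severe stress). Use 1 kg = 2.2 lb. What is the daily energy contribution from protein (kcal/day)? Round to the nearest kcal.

Weight in kg = 110 ÷ 2.2 = 50 kg.
Protein = 1.2 g/kg × 50 kg = 60 g/day.
Protein energy = 60 g × 4 kcal/g = 240 kcal/day.

240 kcal/day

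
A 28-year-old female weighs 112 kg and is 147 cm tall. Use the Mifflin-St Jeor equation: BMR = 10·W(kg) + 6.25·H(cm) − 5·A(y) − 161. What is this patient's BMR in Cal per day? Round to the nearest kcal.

1738 Cal per day

Mifflin-St Jeor (female): BMR = 10(112) + 6.25(147) − 5(28) − 161 = 1120 + 918.75 − 140 − 161 = 1737.75 kcal/day.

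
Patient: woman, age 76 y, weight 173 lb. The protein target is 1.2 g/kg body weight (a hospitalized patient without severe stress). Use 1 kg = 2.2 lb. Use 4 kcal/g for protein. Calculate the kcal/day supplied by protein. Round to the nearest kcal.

377 kcal/day

Weight in kg = 173 ÷ 2.2 = 78.6364 kg.
Protein = 1.2 g/kg × 78.6364 kg = 94.3636 g/day.
Protein energy = 94.3636 g × 4 kcal/g = 377.4545 kcal/day.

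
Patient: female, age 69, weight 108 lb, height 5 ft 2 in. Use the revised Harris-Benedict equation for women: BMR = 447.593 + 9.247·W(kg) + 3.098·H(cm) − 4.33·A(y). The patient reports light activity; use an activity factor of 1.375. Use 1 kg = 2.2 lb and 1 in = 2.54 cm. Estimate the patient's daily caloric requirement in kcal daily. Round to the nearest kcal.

Convert to metric: weight = 108 ÷ 2.2 = 49.0909 kg; height = (5×12 + 2) × 2.54 = 62 × 2.54 = 157.48 cm.
Harris-Benedict: BMR = 447.593 + 9.247(49.0909) + 3.098(157.48) − 4.33(69) = 1090.6397 kcal/day.
TEE = BMR × activity factor = 1090.6397 × 1.375 = 1499.6296 kcal/day.

1500 kcal daily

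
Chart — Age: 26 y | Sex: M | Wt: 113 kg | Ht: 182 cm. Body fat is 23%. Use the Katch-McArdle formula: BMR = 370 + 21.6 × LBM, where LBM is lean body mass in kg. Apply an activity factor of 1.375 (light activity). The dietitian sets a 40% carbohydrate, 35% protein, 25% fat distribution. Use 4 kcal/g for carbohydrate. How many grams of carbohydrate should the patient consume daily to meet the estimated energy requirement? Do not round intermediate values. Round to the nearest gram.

LBM = 113 × (1 − 0.23) = 87.01 kg. Katch-McArdle: BMR = 370 + 21.6 × 87.01 = 2249.416 kcal/day.
TEE = 2249.416 × 1.375 = 3092.947 kcal/day.
Carbohydrate energy = 40% × 3092.947 = 1237.1788 kcal.
Carbohydrate = 1237.1788 ÷ 4 kcal/g = 309.2947 g.

309 g/day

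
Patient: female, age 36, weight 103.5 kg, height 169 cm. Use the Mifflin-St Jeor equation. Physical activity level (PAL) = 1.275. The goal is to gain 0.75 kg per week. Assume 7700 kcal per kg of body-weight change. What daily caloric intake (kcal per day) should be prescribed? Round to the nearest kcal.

3057 kcal per day

Mifflin-St Jeor (female): BMR = 10(103.5) + 6.25(169) − 5(36) − 161 = 1035 + 1056.25 − 180 − 161 = 1750.25 kcal/day.
TEE = 1750.25 × 1.275 = 2231.5688 kcal/day.
Required daily surplus = 0.75 × 7700 ÷ 7 = 825 kcal/day.
Target intake = 2231.5688 + 825 = 3056.5688 kcal/day.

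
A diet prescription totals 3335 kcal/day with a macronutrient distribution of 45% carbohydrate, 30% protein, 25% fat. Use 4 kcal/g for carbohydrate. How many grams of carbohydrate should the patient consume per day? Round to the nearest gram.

Carbohydrate energy = 45% × 3335 = 1500.75 kcal.
At 4 kcal/g: 1500.75 ÷ 4 = 375.1875 g.

375 g/day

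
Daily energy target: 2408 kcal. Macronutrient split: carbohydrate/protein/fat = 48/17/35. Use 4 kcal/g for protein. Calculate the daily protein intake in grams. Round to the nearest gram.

Protein energy = 17% × 2408 = 409.36 kcal.
At 4 kcal/g: 409.36 ÷ 4 = 102.34 g.

102 g/day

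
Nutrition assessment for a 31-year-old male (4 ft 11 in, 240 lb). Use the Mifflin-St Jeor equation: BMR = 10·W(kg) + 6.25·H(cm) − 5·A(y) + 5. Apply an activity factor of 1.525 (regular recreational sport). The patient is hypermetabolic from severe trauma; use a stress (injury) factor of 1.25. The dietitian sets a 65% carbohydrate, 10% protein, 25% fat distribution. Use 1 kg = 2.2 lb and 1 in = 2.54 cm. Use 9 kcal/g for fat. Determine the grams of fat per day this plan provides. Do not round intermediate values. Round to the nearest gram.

Convert to metric: weight = 240 ÷ 2.2 = 109.0909 kg; height = (4×12 + 11) × 2.54 = 59 × 2.54 = 149.86 cm.
Mifflin-St Jeor (male): BMR = 10(109.0909) + 6.25(149.86) − 5(31) + 5 = 1090.9091 + 936.625 − 155 + 5 = 1877.5341 kcal/day.
TEE = 1877.5341 × 1.525 = 2863.2395 kcal/day.
With stress factor 1.25: 2863.2395 × 1.25 = 3579.0494 kcal/day.
Fat energy = 25% × 3579.0494 = 894.7623 kcal.
Fat = 894.7623 ÷ 9 kcal/g = 99.418 g.

99 g/day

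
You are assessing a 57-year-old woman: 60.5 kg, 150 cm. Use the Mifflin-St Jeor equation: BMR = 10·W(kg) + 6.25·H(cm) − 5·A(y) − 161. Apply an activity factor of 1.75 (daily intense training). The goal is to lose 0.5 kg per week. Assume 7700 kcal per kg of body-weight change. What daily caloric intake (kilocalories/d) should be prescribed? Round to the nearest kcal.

Mifflin-St Jeor (female): BMR = 10(60.5) + 6.25(150) − 5(57) − 161 = 605 + 937.5 − 285 − 161 = 1096.5 kcal/day.
TEE = 1096.5 × 1.75 = 1918.875 kcal/day.
Required daily deficit = 0.5 × 7700 ÷ 7 = 550 kcal/day.
Target intake = 1918.875 − 550 = 1368.875 kcal/day.

1369 kilocalories/d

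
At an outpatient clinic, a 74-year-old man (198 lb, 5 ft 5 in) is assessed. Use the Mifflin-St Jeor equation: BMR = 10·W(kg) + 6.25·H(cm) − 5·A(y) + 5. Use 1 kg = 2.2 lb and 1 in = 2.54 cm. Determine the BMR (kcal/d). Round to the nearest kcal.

1567 kcal/d

Convert to metric: weight = 198 ÷ 2.2 = 90 kg; height = (5×12 + 5) × 2.54 = 65 × 2.54 = 165.1 cm.
Mifflin-St Jeor (male): BMR = 10(90) + 6.25(165.1) − 5(74) + 5 = 900 + 1031.875 − 370 + 5 = 1566.875 kcal/day.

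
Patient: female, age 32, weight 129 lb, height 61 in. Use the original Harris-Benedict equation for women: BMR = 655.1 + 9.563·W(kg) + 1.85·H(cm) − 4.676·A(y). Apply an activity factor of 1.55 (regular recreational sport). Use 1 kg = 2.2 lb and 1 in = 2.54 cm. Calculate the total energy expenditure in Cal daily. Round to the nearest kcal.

Convert to metric: weight = 129 ÷ 2.2 = 58.6364 kg; height = 61 × 2.54 = 154.94 cm.
Harris-Benedict: BMR = 655.1 + 9.563(58.6364) + 1.85(154.94) − 4.676(32) = 1352.8465 kcal/day.
TEE = BMR × activity factor = 1352.8465 × 1.55 = 2096.9121 kcal/day.

2097 Cal daily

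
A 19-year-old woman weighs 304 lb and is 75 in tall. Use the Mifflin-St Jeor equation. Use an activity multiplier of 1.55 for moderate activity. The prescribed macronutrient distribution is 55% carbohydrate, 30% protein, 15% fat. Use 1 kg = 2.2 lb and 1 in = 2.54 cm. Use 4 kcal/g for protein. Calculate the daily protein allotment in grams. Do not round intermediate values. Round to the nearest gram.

269 g/day

Convert to metric: weight = 304 ÷ 2.2 = 138.1818 kg; height = 75 × 2.54 = 190.5 cm.
Mifflin-St Jeor (female): BMR = 10(138.1818) + 6.25(190.5) − 5(19) − 161 = 1381.8182 + 1190.625 − 95 − 161 = 2316.4432 kcal/day.
TEE = 2316.4432 × 1.55 = 3590.4869 kcal/day.
Protein energy = 30% × 3590.4869 = 1077.1461 kcal.
Protein = 1077.1461 ÷ 4 kcal/g = 269.2865 g.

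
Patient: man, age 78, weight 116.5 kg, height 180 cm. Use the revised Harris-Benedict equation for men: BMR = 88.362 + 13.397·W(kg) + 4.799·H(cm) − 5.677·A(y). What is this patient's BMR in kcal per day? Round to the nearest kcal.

Harris-Benedict: BMR = 88.362 + 13.397(116.5) + 4.799(180) − 5.677(78) = 2070.1265 kcal/day.

2070 kcal per day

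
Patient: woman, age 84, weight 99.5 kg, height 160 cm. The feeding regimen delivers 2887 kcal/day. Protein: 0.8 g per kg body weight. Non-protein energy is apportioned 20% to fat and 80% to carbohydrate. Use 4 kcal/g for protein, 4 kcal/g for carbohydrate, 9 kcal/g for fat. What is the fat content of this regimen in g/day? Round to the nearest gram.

Protein = 0.8 × 99.5 = 79.6 g → 79.6 × 4 = 318.4 kcal.
Non-protein calories = 2887 − 318.4 = 2568.6 kcal.
Fat: 20% × 2568.6 = 513.72 kcal; carbohydrate: 2054.88 kcal.
Fat: 513.72 kcal ÷ 9 kcal/g = 57.08 g.

57 g/day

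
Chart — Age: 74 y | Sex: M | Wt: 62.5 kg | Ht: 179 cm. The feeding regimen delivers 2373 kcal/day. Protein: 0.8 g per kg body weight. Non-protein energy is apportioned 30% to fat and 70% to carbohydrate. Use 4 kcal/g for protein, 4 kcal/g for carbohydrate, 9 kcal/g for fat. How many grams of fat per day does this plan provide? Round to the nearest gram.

72 g/day

Protein = 0.8 × 62.5 = 50 g → 50 × 4 = 200 kcal.
Non-protein calories = 2373 − 200 = 2173 kcal.
Fat: 30% × 2173 = 651.9 kcal; carbohydrate: 1521.1 kcal.
Fat: 651.9 kcal ÷ 9 kcal/g = 72.4333 g.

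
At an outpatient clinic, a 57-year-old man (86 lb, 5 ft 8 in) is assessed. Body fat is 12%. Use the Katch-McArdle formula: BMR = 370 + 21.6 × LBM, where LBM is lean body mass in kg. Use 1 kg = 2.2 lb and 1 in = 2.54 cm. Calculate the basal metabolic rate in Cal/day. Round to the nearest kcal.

1113 Cal/day

Convert to metric: weight = 86 ÷ 2.2 = 39.0909 kg; height = (5×12 + 8) × 2.54 = 68 × 2.54 = 172.72 cm.
LBM = 39.0909 × (1 − 0.12) = 34.4 kg. Katch-McArdle: BMR = 370 + 21.6 × 34.4 = 1113.04 kcal/day.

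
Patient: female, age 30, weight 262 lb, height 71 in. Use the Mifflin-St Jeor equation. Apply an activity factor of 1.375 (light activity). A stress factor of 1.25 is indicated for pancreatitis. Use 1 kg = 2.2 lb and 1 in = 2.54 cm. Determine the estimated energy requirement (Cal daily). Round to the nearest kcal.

Convert to metric: weight = 262 ÷ 2.2 = 119.0909 kg; height = 71 × 2.54 = 180.34 cm.
Mifflin-St Jeor (female): BMR = 10(119.0909) + 6.25(180.34) − 5(30) − 161 = 1190.9091 + 1127.125 − 150 − 161 = 2007.0341 kcal/day.
TEE = BMR × activity factor = 2007.0341 × 1.375 = 2759.6719 kcal/day.
Apply stress factor: 2759.6719 × 1.25 = 3449.5898 kcal/day.

3450 Cal daily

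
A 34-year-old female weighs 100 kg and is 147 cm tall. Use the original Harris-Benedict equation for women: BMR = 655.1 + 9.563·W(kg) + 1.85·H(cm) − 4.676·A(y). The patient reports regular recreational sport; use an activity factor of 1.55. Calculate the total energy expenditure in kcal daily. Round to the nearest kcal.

Harris-Benedict: BMR = 655.1 + 9.563(100) + 1.85(147) − 4.676(34) = 1724.366 kcal/day.
TEE = BMR × activity factor = 1724.366 × 1.55 = 2672.7673 kcal/day.

2673 kcal daily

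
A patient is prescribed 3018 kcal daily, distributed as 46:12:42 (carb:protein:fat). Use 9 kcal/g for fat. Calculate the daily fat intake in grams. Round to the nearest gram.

141 g/day

Fat energy = 42% × 3018 = 1267.56 kcal.
At 9 kcal/g: 1267.56 ÷ 9 = 140.84 g.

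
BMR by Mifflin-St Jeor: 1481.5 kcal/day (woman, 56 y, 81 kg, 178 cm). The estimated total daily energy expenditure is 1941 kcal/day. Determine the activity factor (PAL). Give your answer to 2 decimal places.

1.31

Activity factor = TEE ÷ BMR = 1941 ÷ 1481.5 = 1.31.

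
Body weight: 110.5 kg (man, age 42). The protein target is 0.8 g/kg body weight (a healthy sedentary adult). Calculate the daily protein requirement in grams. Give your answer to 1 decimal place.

Protein = 0.8 g/kg × 110.5 kg = 88.4 g/day.

88.4 g/day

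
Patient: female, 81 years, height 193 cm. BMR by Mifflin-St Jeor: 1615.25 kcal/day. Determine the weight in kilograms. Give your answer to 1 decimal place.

1615.25 = 10·W + 6.25(193) − 5(81) − 161
10·W = 1615.25 − 640.25 = 975, so W = 97.5 kg.

97.5 kg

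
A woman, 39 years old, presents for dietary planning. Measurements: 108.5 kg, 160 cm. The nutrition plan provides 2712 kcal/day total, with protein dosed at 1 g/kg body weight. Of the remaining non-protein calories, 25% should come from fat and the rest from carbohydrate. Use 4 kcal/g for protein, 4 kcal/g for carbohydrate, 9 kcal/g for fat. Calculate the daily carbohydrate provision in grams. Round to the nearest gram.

Protein = 1 × 108.5 = 108.5 g → 108.5 × 4 = 434 kcal.
Non-protein calories = 2712 − 434 = 2278 kcal.
Fat: 25% × 2278 = 569.5 kcal; carbohydrate: 1708.5 kcal.
Carbohydrate: 1708.5 kcal ÷ 4 kcal/g = 427.125 g.

427 g/day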